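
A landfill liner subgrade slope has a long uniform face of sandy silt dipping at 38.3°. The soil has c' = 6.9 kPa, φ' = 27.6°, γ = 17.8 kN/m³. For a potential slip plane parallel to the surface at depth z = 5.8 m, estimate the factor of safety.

For an infinite slope with a slip plane parallel to the surface (no pore pressure): FS = [c' + γz cos²β tanφ'] / [γz sinβ cosβ].
γz = 17.8·5.8 = 103.24 kN/m²
Numerator = 6.9 + 103.24·cos²38.3°·tan27.6° = 6.9 + 103.24·0.6159·0.5228 = 40.140 kPa
Denominator = 103.24·sin38.3°·cos38.3° = 103.24·0.6198·0.7848 = 50.215 kPa
FS = 40.140 / 50.215 = 0.799

FS = 0.80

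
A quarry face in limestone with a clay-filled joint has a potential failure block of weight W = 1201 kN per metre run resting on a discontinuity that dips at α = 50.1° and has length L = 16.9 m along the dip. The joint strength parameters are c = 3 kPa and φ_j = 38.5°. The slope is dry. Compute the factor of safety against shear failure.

FS = 0.72

Resolving the block weight along and normal to the plane and applying the Mohr–Coulomb strength on the joint:
N' = W cosα = 1201·cos50.1° = 770.4 kN/m
Driving force T = W sinα = 1201·sin50.1° = 921.4 kN/m
Resisting force R = c·L + N'·tanφ_j = 3·16.9 + 770.4·tan38.5° = 50.7 + 612.8 = 663.5 kN/m
FS = R / T = 663.5 / 921.4 = 0.720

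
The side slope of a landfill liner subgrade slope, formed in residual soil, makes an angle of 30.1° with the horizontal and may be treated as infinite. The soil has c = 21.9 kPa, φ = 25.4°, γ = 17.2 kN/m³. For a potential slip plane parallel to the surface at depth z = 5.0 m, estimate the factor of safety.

For an infinite slope with a slip plane parallel to the surface (no pore pressure): FS = [c + γz cos²β tanφ] / [γz sinβ cosβ].
γz = 17.2·5.0 = 86.00 kN/m²
Numerator = 21.9 + 86.00·cos²30.1°·tan25.4° = 21.9 + 86.00·0.7485·0.4748 = 52.465 kPa
Denominator = 86.00·sin30.1°·cos30.1° = 86.00·0.5015·0.8652 = 37.314 kPa
FS = 52.465 / 37.314 = 1.406

FS = 1.41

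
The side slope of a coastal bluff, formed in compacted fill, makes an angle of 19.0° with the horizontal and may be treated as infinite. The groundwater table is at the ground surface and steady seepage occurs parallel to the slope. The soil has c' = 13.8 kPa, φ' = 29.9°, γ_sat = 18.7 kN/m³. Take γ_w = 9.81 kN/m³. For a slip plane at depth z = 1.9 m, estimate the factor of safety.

With seepage parallel to the slope and the water table at the surface, the effective normal stress on the slip plane uses the buoyant unit weight γ' = γ_sat − γ_w while the driving shear stress uses γ_sat:
FS = [c' + γ' z cos²β tanφ'] / [γ_sat z sinβ cosβ]
γ' = 18.7 − 9.81 = 8.89 kN/m³
Numerator = 13.8 + 8.89·1.9·cos²19.0°·tan29.9° = 13.8 + 8.89·1.9·0.8940·0.5750 = 22.483 kPa
Denominator = 18.7·1.9·sin19.0°·cos19.0° = 18.7·1.9·0.3256·0.9455 = 10.937 kPa
FS = 22.483 / 10.937 = 2.056

FS = 2.06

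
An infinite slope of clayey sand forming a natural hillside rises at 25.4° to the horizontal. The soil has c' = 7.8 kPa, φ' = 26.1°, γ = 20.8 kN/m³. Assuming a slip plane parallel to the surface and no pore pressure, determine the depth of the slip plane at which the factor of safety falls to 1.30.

z = 3.61 m

Setting FS = 1.30 in FS = [c' + γz cos²β tanφ'] / [γz sinβ cosβ] and solving for z:
z = c' / [γ cosβ (FS·sinβ − cosβ·tanφ')]
  = 7.8 / [20.8·cos25.4°·(1.30·sin25.4° − cos25.4°·tan26.1°)]
  = 7.8 / [20.8·0.9033·(1.30·0.4289 − 0.9033·0.4899)]
  = 7.8 / 2.1622 = 3.607 m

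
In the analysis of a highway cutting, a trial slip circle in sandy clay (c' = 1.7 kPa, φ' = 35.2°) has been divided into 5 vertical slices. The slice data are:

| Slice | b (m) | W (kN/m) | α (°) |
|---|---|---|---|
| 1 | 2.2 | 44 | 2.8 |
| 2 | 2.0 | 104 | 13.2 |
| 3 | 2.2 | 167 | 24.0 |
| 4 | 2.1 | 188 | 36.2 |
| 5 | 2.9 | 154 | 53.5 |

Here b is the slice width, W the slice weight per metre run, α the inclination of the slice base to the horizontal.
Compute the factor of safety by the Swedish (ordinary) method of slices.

FS = 1.23

Ordinary method of slices: FS = Σ[c'·Δl_i + (W_i cosα_i)·tanφ'] / Σ W_i sinα_i, with Δl_i = b_i / cosα_i.
Slice 1: Δl = 2.2/cos2.8° = 2.203 m; N'_1 = 44·cos2.8° = 43.9; c'Δl = 3.74; W sinα = 2.1
Slice 2: Δl = 2.0/cos13.2° = 2.054 m; N'_2 = 104·cos13.2° = 101.3; c'Δl = 3.49; W sinα = 23.7
Slice 3: Δl = 2.2/cos24.0° = 2.408 m; N'_3 = 167·cos24.0° = 152.6; c'Δl = 4.09; W sinα = 67.9
Slice 4: Δl = 2.1/cos36.2° = 2.602 m; N'_4 = 188·cos36.2° = 151.7; c'Δl = 4.42; W sinα = 111.0
Slice 5: Δl = 2.9/cos53.5° = 4.875 m; N'_5 = 154·cos53.5° = 91.6; c'Δl = 8.29; W sinα = 123.8
Σc'Δl = 24.0 kN/m; ΣN' = 541.1 kN/m; ΣW sinα = 328.7 kN/m
Resisting = 24.0 + 541.1·tan35.2° = 24.0 + 381.7 = 405.7 kN/m
FS = 405.7 / 328.7 = 1.235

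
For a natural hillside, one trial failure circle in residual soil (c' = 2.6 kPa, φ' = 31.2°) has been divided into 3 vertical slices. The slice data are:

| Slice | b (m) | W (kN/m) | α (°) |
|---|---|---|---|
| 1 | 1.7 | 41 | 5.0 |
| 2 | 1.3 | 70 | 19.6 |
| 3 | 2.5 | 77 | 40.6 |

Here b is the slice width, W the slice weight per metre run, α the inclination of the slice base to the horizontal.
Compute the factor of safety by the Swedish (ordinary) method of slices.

FS = 1.51

Ordinary method of slices: FS = Σ[c'·Δl_i + (W_i cosα_i)·tanφ'] / Σ W_i sinα_i, with Δl_i = b_i / cosα_i.
Slice 1: Δl = 1.7/cos5.0° = 1.706 m; N'_1 = 41·cos5.0° = 40.8; c'Δl = 4.44; W sinα = 3.6
Slice 2: Δl = 1.3/cos19.6° = 1.380 m; N'_2 = 70·cos19.6° = 65.9; c'Δl = 3.59; W sinα = 23.5
Slice 3: Δl = 2.5/cos40.6° = 3.293 m; N'_3 = 77·cos40.6° = 58.5; c'Δl = 8.56; W sinα = 50.1
Σc'Δl = 16.6 kN/m; ΣN' = 165.3 kN/m; ΣW sinα = 77.2 kN/m
Resisting = 16.6 + 165.3·tan31.2° = 16.6 + 100.1 = 116.7 kN/m
FS = 116.7 / 77.2 = 1.512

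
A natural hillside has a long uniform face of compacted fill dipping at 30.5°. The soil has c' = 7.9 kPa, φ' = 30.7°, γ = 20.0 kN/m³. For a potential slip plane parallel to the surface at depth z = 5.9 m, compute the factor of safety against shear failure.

For an infinite slope with a slip plane parallel to the surface (no pore pressure): FS = [c' + γz cos²β tanφ'] / [γz sinβ cosβ].
γz = 20.0·5.9 = 118.00 kN/m²
Numerator = 7.9 + 118.00·cos²30.5°·tan30.7° = 7.9 + 118.00·0.7424·0.5938 = 59.915 kPa
Denominator = 118.00·sin30.5°·cos30.5° = 118.00·0.5075·0.8616 = 51.603 kPa
FS = 59.915 / 51.603 = 1.161

FS = 1.16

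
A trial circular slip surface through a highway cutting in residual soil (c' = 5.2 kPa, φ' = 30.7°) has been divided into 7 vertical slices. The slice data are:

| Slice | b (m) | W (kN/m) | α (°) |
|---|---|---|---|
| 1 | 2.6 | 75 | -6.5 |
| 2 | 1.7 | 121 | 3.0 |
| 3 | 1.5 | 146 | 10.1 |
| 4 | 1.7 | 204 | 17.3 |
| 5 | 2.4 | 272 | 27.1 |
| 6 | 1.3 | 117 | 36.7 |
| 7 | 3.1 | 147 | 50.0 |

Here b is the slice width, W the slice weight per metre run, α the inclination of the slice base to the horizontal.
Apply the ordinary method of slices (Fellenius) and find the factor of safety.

FS = 1.69

Ordinary method of slices: FS = Σ[c'·Δl_i + (W_i cosα_i)·tanφ'] / Σ W_i sinα_i, with Δl_i = b_i / cosα_i.
Slice 1: Δl = 2.6/cos(-6.5°) = 2.617 m; N'_1 = 75·cos(-6.5°) = 74.5; c'Δl = 13.61; W sinα = -8.5
Slice 2: Δl = 1.7/cos3.0° = 1.702 m; N'_2 = 121·cos3.0° = 120.8; c'Δl = 8.85; W sinα = 6.3
Slice 3: Δl = 1.5/cos10.1° = 1.524 m; N'_3 = 146·cos10.1° = 143.7; c'Δl = 7.92; W sinα = 25.6
Slice 4: Δl = 1.7/cos17.3° = 1.781 m; N'_4 = 204·cos17.3° = 194.8; c'Δl = 9.26; W sinα = 60.7
Slice 5: Δl = 2.4/cos27.1° = 2.696 m; N'_5 = 272·cos27.1° = 242.1; c'Δl = 14.02; W sinα = 123.9
Slice 6: Δl = 1.3/cos36.7° = 1.621 m; N'_6 = 117·cos36.7° = 93.8; c'Δl = 8.43; W sinα = 69.9
Slice 7: Δl = 3.1/cos50.0° = 4.823 m; N'_7 = 147·cos50.0° = 94.5; c'Δl = 25.08; W sinα = 112.6
Σc'Δl = 87.2 kN/m; ΣN' = 964.3 kN/m; ΣW sinα = 390.5 kN/m
Resisting = 87.2 + 964.3·tan30.7° = 87.2 + 572.6 = 659.7 kN/m
FS = 659.7 / 390.5 = 1.689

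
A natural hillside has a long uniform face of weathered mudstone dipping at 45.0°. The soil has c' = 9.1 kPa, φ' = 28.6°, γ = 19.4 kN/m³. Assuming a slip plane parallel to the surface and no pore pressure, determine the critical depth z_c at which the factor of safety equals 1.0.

Setting FS = 1.00 in FS = [c' + γz cos²β tanφ'] / [γz sinβ cosβ] and solving for z:
z = c' / [γ cosβ (FS·sinβ − cosβ·tanφ')]
  = 9.1 / [19.4·cos45.0°·(1.00·sin45.0° − cos45.0°·tan28.6°)]
  = 9.1 / [19.4·0.7071·(1.00·0.7071 − 0.7071·0.5452)]
  = 9.1 / 4.4114 = 2.063 m

z_c = 2.06 m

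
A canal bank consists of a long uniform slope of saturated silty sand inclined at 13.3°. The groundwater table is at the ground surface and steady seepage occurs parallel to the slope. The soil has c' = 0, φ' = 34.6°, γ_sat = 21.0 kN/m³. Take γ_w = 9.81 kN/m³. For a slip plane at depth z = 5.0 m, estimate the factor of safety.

FS = 1.56

With seepage parallel to the slope and the water table at the surface, the effective normal stress on the slip plane uses the buoyant unit weight γ' = γ_sat − γ_w while the driving shear stress uses γ_sat:
FS = [c' + γ' z cos²β tanφ'] / [γ_sat z sinβ cosβ]
(For c' = 0 this reduces to FS = (γ'/γ_sat)·tanφ'/tanβ.)
γ' = 21.0 − 9.81 = 11.19 kN/m³
Numerator = 0.0 + 11.19·5.0·cos²13.3°·tan34.6° = 0.0 + 11.19·5.0·0.9471·0.6899 = 36.555 kPa
Denominator = 21.0·5.0·sin13.3°·cos13.3° = 21.0·5.0·0.2300·0.9732 = 23.507 kPa
FS = 36.555 / 23.507 = 1.555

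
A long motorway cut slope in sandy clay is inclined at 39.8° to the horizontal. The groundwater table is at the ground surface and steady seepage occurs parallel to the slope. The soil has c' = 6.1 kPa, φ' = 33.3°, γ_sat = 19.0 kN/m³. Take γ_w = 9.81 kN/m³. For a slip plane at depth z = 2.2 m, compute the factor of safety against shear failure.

With seepage parallel to the slope and the water table at the surface, the effective normal stress on the slip plane uses the buoyant unit weight γ' = γ_sat − γ_w while the driving shear stress uses γ_sat:
FS = [c' + γ' z cos²β tanφ'] / [γ_sat z sinβ cosβ]
γ' = 19.0 − 9.81 = 9.19 kN/m³
Numerator = 6.1 + 9.19·2.2·cos²39.8°·tan33.3° = 6.1 + 9.19·2.2·0.5903·0.6569 = 13.939 kPa
Denominator = 19.0·2.2·sin39.8°·cos39.8° = 19.0·2.2·0.6401·0.7683 = 20.557 kPa
FS = 13.939 / 20.557 = 0.678

FS = 0.68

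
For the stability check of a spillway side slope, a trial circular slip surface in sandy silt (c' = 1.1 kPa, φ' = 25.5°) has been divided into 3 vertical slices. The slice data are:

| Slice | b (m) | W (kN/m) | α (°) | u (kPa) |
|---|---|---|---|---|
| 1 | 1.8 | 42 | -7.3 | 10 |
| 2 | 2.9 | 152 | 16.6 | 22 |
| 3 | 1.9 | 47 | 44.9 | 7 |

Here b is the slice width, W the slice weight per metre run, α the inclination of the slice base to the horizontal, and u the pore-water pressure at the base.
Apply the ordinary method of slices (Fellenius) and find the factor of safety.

FS = 0.90

Ordinary method of slices: FS = Σ[c'·Δl_i + (W_i cosα_i − u_i·Δl_i)·tanφ'] / Σ W_i sinα_i, with Δl_i = b_i / cosα_i.
Slice 1: Δl = 1.8/cos(-7.3°) = 1.815 m; N'_1 = 42·cos(-7.3°) − 10·1.815 = 23.5; c'Δl = 2.00; W sinα = -5.3
Slice 2: Δl = 2.9/cos16.6° = 3.026 m; N'_2 = 152·cos16.6° − 22·3.026 = 79.1; c'Δl = 3.33; W sinα = 43.4
Slice 3: Δl = 1.9/cos44.9° = 2.682 m; N'_3 = 47·cos44.9° − 7·2.682 = 14.5; c'Δl = 2.95; W sinα = 33.2
Σc'Δl = 8.3 kN/m; ΣN' = 117.1 kN/m; ΣW sinα = 71.3 kN/m
Resisting = 8.3 + 117.1·tan25.5° = 8.3 + 55.9 = 64.1 kN/m
FS = 64.1 / 71.3 = 0.900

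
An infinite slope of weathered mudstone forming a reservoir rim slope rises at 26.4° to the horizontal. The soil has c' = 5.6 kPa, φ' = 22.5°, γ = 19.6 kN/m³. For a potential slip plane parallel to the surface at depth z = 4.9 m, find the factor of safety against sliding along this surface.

For an infinite slope with a slip plane parallel to the surface (no pore pressure): FS = [c' + γz cos²β tanφ'] / [γz sinβ cosβ].
γz = 19.6·4.9 = 96.04 kN/m²
Numerator = 5.6 + 96.04·cos²26.4°·tan22.5° = 5.6 + 96.04·0.8023·0.4142 = 37.516 kPa
Denominator = 96.04·sin26.4°·cos26.4° = 96.04·0.4446·0.8957 = 38.249 kPa
FS = 37.516 / 38.249 = 0.981

FS = 0.98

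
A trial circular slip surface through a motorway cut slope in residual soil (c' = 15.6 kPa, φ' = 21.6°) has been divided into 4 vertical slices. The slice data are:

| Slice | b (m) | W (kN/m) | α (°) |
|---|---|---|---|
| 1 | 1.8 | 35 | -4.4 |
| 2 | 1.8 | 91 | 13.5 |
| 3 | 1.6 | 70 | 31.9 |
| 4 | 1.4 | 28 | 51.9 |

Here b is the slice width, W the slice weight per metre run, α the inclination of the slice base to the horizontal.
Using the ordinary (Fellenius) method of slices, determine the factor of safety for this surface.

FS = 2.59

Ordinary method of slices: FS = Σ[c'·Δl_i + (W_i cosα_i)·tanφ'] / Σ W_i sinα_i, with Δl_i = b_i / cosα_i.
Slice 1: Δl = 1.8/cos(-4.4°) = 1.805 m; N'_1 = 35·cos(-4.4°) = 34.9; c'Δl = 28.16; W sinα = -2.7
Slice 2: Δl = 1.8/cos13.5° = 1.851 m; N'_2 = 91·cos13.5° = 88.5; c'Δl = 28.88; W sinα = 21.2
Slice 3: Δl = 1.6/cos31.9° = 1.885 m; N'_3 = 70·cos31.9° = 59.4; c'Δl = 29.40; W sinα = 37.0
Slice 4: Δl = 1.4/cos51.9° = 2.269 m; N'_4 = 28·cos51.9° = 17.3; c'Δl = 35.40; W sinα = 22.0
Σc'Δl = 121.8 kN/m; ΣN' = 200.1 kN/m; ΣW sinα = 77.6 kN/m
Resisting = 121.8 + 200.1·tan21.6° = 121.8 + 79.2 = 201.1 kN/m
FS = 201.1 / 77.6 = 2.591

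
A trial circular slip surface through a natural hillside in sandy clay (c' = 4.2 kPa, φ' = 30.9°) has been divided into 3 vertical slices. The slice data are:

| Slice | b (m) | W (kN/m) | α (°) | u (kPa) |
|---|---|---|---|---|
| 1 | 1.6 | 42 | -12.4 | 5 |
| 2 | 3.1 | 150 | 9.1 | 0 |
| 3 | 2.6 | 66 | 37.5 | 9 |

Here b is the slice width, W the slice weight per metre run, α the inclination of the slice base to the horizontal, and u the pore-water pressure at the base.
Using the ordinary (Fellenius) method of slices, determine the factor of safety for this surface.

FS = 2.84

Ordinary method of slices: FS = Σ[c'·Δl_i + (W_i cosα_i − u_i·Δl_i)·tanφ'] / Σ W_i sinα_i, with Δl_i = b_i / cosα_i.
Slice 1: Δl = 1.6/cos(-12.4°) = 1.638 m; N'_1 = 42·cos(-12.4°) − 5·1.638 = 32.8; c'Δl = 6.88; W sinα = -9.0
Slice 2: Δl = 3.1/cos9.1° = 3.140 m; N'_2 = 150·cos9.1° − 0·3.140 = 148.1; c'Δl = 13.19; W sinα = 23.7
Slice 3: Δl = 2.6/cos37.5° = 3.277 m; N'_3 = 66·cos37.5° − 9·3.277 = 22.9; c'Δl = 13.76; W sinα = 40.2
Σc'Δl = 33.8 kN/m; ΣN' = 203.8 kN/m; ΣW sinα = 54.9 kN/m
Resisting = 33.8 + 203.8·tan30.9° = 33.8 + 122.0 = 155.8 kN/m
FS = 155.8 / 54.9 = 2.839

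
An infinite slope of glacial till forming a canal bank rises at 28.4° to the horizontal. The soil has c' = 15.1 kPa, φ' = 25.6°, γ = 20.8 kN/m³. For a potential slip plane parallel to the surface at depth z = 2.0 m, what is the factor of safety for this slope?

FS = 1.75

For an infinite slope with a slip plane parallel to the surface (no pore pressure): FS = [c' + γz cos²β tanφ'] / [γz sinβ cosβ].
γz = 20.8·2.0 = 41.60 kN/m²
Numerator = 15.1 + 41.60·cos²28.4°·tan25.6° = 15.1 + 41.60·0.7738·0.4791 = 30.523 kPa
Denominator = 41.60·sin28.4°·cos28.4° = 41.60·0.4756·0.8796 = 17.405 kPa
FS = 30.523 / 17.405 = 1.754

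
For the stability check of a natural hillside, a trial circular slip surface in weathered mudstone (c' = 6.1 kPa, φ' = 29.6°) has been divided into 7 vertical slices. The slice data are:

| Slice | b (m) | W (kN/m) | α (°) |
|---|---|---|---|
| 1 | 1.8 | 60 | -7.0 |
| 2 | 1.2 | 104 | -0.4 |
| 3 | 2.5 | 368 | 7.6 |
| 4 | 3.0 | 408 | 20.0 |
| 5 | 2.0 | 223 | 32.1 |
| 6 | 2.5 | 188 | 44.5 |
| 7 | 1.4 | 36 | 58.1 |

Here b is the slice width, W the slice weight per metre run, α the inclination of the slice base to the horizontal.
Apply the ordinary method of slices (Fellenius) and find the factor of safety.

FS = 1.77

Ordinary method of slices: FS = Σ[c'·Δl_i + (W_i cosα_i)·tanφ'] / Σ W_i sinα_i, with Δl_i = b_i / cosα_i.
Slice 1: Δl = 1.8/cos(-7.0°) = 1.814 m; N'_1 = 60·cos(-7.0°) = 59.6; c'Δl = 11.06; W sinα = -7.3
Slice 2: Δl = 1.2/cos(-0.4°) = 1.200 m; N'_2 = 104·cos(-0.4°) = 104.0; c'Δl = 7.32; W sinα = -0.7
Slice 3: Δl = 2.5/cos7.6° = 2.522 m; N'_3 = 368·cos7.6° = 364.8; c'Δl = 15.39; W sinα = 48.7
Slice 4: Δl = 3.0/cos20.0° = 3.193 m; N'_4 = 408·cos20.0° = 383.4; c'Δl = 19.47; W sinα = 139.5
Slice 5: Δl = 2.0/cos32.1° = 2.361 m; N'_5 = 223·cos32.1° = 188.9; c'Δl = 14.40; W sinα = 118.5
Slice 6: Δl = 2.5/cos44.5° = 3.505 m; N'_6 = 188·cos44.5° = 134.1; c'Δl = 21.38; W sinα = 131.8
Slice 7: Δl = 1.4/cos58.1° = 2.649 m; N'_7 = 36·cos58.1° = 19.0; c'Δl = 16.16; W sinα = 30.6
Σc'Δl = 105.2 kN/m; ΣN' = 1253.7 kN/m; ΣW sinα = 461.0 kN/m
Resisting = 105.2 + 1253.7·tan29.6° = 105.2 + 712.2 = 817.4 kN/m
FS = 817.4 / 461.0 = 1.773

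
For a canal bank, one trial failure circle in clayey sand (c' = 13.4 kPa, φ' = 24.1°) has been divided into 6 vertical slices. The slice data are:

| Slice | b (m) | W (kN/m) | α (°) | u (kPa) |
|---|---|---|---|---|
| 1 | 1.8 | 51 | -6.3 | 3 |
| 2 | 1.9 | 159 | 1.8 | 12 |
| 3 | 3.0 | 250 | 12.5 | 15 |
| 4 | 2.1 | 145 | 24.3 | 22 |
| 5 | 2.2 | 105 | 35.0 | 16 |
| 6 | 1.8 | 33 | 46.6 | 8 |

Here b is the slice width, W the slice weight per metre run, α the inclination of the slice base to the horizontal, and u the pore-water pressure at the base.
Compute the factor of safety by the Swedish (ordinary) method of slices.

Ordinary method of slices: FS = Σ[c'·Δl_i + (W_i cosα_i − u_i·Δl_i)·tanφ'] / Σ W_i sinα_i, with Δl_i = b_i / cosα_i.
Slice 1: Δl = 1.8/cos(-6.3°) = 1.811 m; N'_1 = 51·cos(-6.3°) − 3·1.811 = 45.3; c'Δl = 24.27; W sinα = -5.6
Slice 2: Δl = 1.9/cos1.8° = 1.901 m; N'_2 = 159·cos1.8° − 12·1.901 = 136.1; c'Δl = 25.47; W sinα = 5.0
Slice 3: Δl = 3.0/cos12.5° = 3.073 m; N'_3 = 250·cos12.5° − 15·3.073 = 198.0; c'Δl = 41.18; W sinα = 54.1
Slice 4: Δl = 2.1/cos24.3° = 2.304 m; N'_4 = 145·cos24.3° − 22·2.304 = 81.5; c'Δl = 30.88; W sinα = 59.7
Slice 5: Δl = 2.2/cos35.0° = 2.686 m; N'_5 = 105·cos35.0° − 16·2.686 = 43.0; c'Δl = 35.99; W sinα = 60.2
Slice 6: Δl = 1.8/cos46.6° = 2.620 m; N'_6 = 33·cos46.6° − 8·2.620 = 1.7; c'Δl = 35.10; W sinα = 24.0
Σc'Δl = 192.9 kN/m; ΣN' = 505.6 kN/m; ΣW sinα = 197.4 kN/m
Resisting = 192.9 + 505.6·tan24.1° = 192.9 + 226.2 = 419.0 kN/m
FS = 419.0 / 197.4 = 2.123

FS = 2.12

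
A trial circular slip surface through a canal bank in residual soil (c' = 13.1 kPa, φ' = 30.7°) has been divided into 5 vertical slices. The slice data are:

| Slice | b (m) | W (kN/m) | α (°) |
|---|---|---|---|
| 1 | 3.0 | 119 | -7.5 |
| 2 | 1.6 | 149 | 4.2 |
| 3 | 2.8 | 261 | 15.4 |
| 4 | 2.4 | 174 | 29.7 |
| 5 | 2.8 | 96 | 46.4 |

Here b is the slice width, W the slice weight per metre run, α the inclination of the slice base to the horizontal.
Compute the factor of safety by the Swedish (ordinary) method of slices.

Ordinary method of slices: FS = Σ[c'·Δl_i + (W_i cosα_i)·tanφ'] / Σ W_i sinα_i, with Δl_i = b_i / cosα_i.
Slice 1: Δl = 3.0/cos(-7.5°) = 3.026 m; N'_1 = 119·cos(-7.5°) = 118.0; c'Δl = 39.64; W sinα = -15.5
Slice 2: Δl = 1.6/cos4.2° = 1.604 m; N'_2 = 149·cos4.2° = 148.6; c'Δl = 21.02; W sinα = 10.9
Slice 3: Δl = 2.8/cos15.4° = 2.904 m; N'_3 = 261·cos15.4° = 251.6; c'Δl = 38.05; W sinα = 69.3
Slice 4: Δl = 2.4/cos29.7° = 2.763 m; N'_4 = 174·cos29.7° = 151.1; c'Δl = 36.19; W sinα = 86.2
Slice 5: Δl = 2.8/cos46.4° = 4.060 m; N'_5 = 96·cos46.4° = 66.2; c'Δl = 53.19; W sinα = 69.5
Σc'Δl = 188.1 kN/m; ΣN' = 735.6 kN/m; ΣW sinα = 220.4 kN/m
Resisting = 188.1 + 735.6·tan30.7° = 188.1 + 436.7 = 624.8 kN/m
FS = 624.8 / 220.4 = 2.835

FS = 2.83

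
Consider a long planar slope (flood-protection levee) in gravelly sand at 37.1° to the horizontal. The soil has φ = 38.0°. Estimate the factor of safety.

For a dry cohesionless infinite slope the factor of safety is FS = tanφ / tanβ.
FS = tan38.0° / tan37.1° = 0.7813 / 0.7563 = 1.033

FS = 1.03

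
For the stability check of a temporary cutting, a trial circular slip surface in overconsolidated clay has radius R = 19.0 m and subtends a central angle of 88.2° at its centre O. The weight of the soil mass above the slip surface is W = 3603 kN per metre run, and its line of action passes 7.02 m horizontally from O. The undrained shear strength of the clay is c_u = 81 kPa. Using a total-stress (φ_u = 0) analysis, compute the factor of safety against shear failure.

Taking moments about the centre O, the resisting moment is provided by the undrained shear strength acting along the arc:
Arc length L_a = R·θ = 19.0·(88.2°·π/180) = 19.0·1.5394 = 29.25 m
M_R = c_u·L_a·R = 81·29.25·19.0 = 45013.0 kN·m/m
M_D = W·d = 3603·7.02 = 25293.1 kN·m/m
FS = M_R / M_D = 45013.0 / 25293.1 = 1.780

FS = 1.78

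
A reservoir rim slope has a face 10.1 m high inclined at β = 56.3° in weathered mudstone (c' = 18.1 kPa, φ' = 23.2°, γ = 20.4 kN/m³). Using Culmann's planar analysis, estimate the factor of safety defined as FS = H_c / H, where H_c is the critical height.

FS = 1.66

H_c = (4c'/γ) · sinβ cosφ' / [1 − cos(β − φ')]
    = (4·18.1/20.4) · sin56.3°·cos23.2° / [1 − cos33.1°]
    = 3.549 · 0.7647 / 0.1623 = 16.72 m
FS = H_c / H = 16.72 / 10.1 = 1.656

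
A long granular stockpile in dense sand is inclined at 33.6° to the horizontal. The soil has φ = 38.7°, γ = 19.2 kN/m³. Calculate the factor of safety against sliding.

For a dry cohesionless infinite slope the factor of safety is FS = tanφ / tanβ.
FS = tan38.7° / tan33.6° = 0.8012 / 0.6644 = 1.206

FS = 1.21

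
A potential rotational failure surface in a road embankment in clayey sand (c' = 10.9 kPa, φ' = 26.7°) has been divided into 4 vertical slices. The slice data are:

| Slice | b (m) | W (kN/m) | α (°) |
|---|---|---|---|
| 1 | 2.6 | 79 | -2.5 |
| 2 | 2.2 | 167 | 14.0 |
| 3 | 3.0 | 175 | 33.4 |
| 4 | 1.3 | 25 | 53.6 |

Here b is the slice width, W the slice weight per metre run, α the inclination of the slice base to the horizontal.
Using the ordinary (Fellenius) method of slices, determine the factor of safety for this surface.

FS = 2.07

Ordinary method of slices: FS = Σ[c'·Δl_i + (W_i cosα_i)·tanφ'] / Σ W_i sinα_i, with Δl_i = b_i / cosα_i.
Slice 1: Δl = 2.6/cos(-2.5°) = 2.602 m; N'_1 = 79·cos(-2.5°) = 78.9; c'Δl = 28.37; W sinα = -3.4
Slice 2: Δl = 2.2/cos14.0° = 2.267 m; N'_2 = 167·cos14.0° = 162.0; c'Δl = 24.71; W sinα = 40.4
Slice 3: Δl = 3.0/cos33.4° = 3.593 m; N'_3 = 175·cos33.4° = 146.1; c'Δl = 39.17; W sinα = 96.3
Slice 4: Δl = 1.3/cos53.6° = 2.191 m; N'_4 = 25·cos53.6° = 14.8; c'Δl = 23.88; W sinα = 20.1
Σc'Δl = 116.1 kN/m; ΣN' = 401.9 kN/m; ΣW sinα = 153.4 kN/m
Resisting = 116.1 + 401.9·tan26.7° = 116.1 + 202.1 = 318.3 kN/m
FS = 318.3 / 153.4 = 2.075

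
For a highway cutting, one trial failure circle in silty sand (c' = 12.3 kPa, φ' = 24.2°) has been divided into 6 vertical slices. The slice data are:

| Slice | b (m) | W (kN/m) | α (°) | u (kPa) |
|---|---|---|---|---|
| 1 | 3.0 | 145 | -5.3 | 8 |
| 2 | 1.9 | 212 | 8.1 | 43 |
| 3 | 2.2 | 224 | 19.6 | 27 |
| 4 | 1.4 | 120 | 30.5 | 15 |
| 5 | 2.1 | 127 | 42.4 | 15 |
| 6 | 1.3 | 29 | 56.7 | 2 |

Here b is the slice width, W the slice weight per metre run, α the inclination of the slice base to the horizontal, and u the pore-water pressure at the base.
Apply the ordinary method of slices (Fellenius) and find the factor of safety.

Ordinary method of slices: FS = Σ[c'·Δl_i + (W_i cosα_i − u_i·Δl_i)·tanφ'] / Σ W_i sinα_i, with Δl_i = b_i / cosα_i.
Slice 1: Δl = 3.0/cos(-5.3°) = 3.013 m; N'_1 = 145·cos(-5.3°) − 8·3.013 = 120.3; c'Δl = 37.06; W sinα = -13.4
Slice 2: Δl = 1.9/cos8.1° = 1.919 m; N'_2 = 212·cos8.1° − 43·1.919 = 127.4; c'Δl = 23.61; W sinα = 29.9
Slice 3: Δl = 2.2/cos19.6° = 2.335 m; N'_3 = 224·cos19.6° − 27·2.335 = 148.0; c'Δl = 28.72; W sinα = 75.1
Slice 4: Δl = 1.4/cos30.5° = 1.625 m; N'_4 = 120·cos30.5° − 15·1.625 = 79.0; c'Δl = 19.99; W sinα = 60.9
Slice 5: Δl = 2.1/cos42.4° = 2.844 m; N'_5 = 127·cos42.4° − 15·2.844 = 51.1; c'Δl = 34.98; W sinα = 85.6
Slice 6: Δl = 1.3/cos56.7° = 2.368 m; N'_6 = 29·cos56.7° − 2·2.368 = 11.2; c'Δl = 29.12; W sinα = 24.2
Σc'Δl = 173.5 kN/m; ΣN' = 536.9 kN/m; ΣW sinα = 262.4 kN/m
Resisting = 173.5 + 536.9·tan24.2° = 173.5 + 241.3 = 414.8 kN/m
FS = 414.8 / 262.4 = 1.581

FS = 1.58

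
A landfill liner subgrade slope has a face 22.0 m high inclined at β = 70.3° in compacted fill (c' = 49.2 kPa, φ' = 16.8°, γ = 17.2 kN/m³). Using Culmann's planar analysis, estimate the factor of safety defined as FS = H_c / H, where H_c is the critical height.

FS = 1.16

H_c = (4c'/γ) · sinβ cosφ' / [1 − cos(β − φ')]
    = (4·49.2/17.2) · sin70.3°·cos16.8° / [1 − cos53.5°]
    = 11.442 · 0.9013 / 0.4052 = 25.45 m
FS = H_c / H = 25.45 / 22.0 = 1.157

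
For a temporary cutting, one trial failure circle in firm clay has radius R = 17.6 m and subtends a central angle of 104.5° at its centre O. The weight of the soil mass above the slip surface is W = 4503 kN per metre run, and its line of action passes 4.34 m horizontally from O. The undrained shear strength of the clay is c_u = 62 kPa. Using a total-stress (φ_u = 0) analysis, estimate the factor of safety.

FS = 1.79

Taking moments about the centre O, the resisting moment is provided by the undrained shear strength acting along the arc:
Arc length L_a = R·θ = 17.6·(104.5°·π/180) = 17.6·1.8239 = 32.10 m
M_R = c_u·L_a·R = 62·32.10·17.6 = 35027.6 kN·m/m
M_D = W·d = 4503·4.34 = 19543.0 kN·m/m
FS = M_R / M_D = 35027.6 / 19543.0 = 1.792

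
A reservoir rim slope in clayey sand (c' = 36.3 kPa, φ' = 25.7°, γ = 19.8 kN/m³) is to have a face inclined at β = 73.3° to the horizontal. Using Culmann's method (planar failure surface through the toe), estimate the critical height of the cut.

H_c = 19.43 m

Culmann's analysis gives the critical failure plane at α_cr = (β + φ')/2 = (73.3 + 25.7)/2 = 49.5°, and the critical height
H_c = (4c'/γ) · sinβ cosφ' / [1 − cos(β − φ')]
    = (4·36.3/19.8) · sin73.3°·cos25.7° / [1 − cos(47.6°)]
    = 7.333 · 0.9578·0.9011 / [1 − 0.6743]
    = 7.333 · 0.8631 / 0.3257
    = 19.43 m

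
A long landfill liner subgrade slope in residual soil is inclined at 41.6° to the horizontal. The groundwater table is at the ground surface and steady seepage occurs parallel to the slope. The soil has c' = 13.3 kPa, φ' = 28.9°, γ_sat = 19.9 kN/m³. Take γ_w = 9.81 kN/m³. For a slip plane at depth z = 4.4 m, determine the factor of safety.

FS = 0.62

With seepage parallel to the slope and the water table at the surface, the effective normal stress on the slip plane uses the buoyant unit weight γ' = γ_sat − γ_w while the driving shear stress uses γ_sat:
FS = [c' + γ' z cos²β tanφ'] / [γ_sat z sinβ cosβ]
γ' = 19.9 − 9.81 = 10.09 kN/m³
Numerator = 13.3 + 10.09·4.4·cos²41.6°·tan28.9° = 13.3 + 10.09·4.4·0.5592·0.5520 = 27.005 kPa
Denominator = 19.9·4.4·sin41.6°·cos41.6° = 19.9·4.4·0.6639·0.7478 = 43.472 kPa
FS = 27.005 / 43.472 = 0.621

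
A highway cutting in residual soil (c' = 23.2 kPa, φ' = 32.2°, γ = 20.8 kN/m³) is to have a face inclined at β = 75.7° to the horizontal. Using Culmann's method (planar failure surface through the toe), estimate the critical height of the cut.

Culmann's analysis gives the critical failure plane at α_cr = (β + φ')/2 = (75.7 + 32.2)/2 = 54.0°, and the critical height
H_c = (4c'/γ) · sinβ cosφ' / [1 − cos(β − φ')]
    = (4·23.2/20.8) · sin75.7°·cos32.2° / [1 − cos(43.5°)]
    = 4.462 · 0.9690·0.8462 / [1 − 0.7254]
    = 4.462 · 0.8200 / 0.2746
    = 13.32 m

H_c = 13.32 m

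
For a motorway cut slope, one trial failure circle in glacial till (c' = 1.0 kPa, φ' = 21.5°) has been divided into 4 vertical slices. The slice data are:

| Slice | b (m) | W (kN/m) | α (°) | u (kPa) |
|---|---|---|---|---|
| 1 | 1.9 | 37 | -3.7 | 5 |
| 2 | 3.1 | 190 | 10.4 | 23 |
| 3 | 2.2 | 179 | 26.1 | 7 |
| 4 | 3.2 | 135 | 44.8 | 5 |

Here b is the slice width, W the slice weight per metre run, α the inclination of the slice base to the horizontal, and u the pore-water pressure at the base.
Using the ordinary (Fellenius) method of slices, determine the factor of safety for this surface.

Ordinary method of slices: FS = Σ[c'·Δl_i + (W_i cosα_i − u_i·Δl_i)·tanφ'] / Σ W_i sinα_i, with Δl_i = b_i / cosα_i.
Slice 1: Δl = 1.9/cos(-3.7°) = 1.904 m; N'_1 = 37·cos(-3.7°) − 5·1.904 = 27.4; c'Δl = 1.90; W sinα = -2.4
Slice 2: Δl = 3.1/cos10.4° = 3.152 m; N'_2 = 190·cos10.4° − 23·3.152 = 114.4; c'Δl = 3.15; W sinα = 34.3
Slice 3: Δl = 2.2/cos26.1° = 2.450 m; N'_3 = 179·cos26.1° − 7·2.450 = 143.6; c'Δl = 2.45; W sinα = 78.7
Slice 4: Δl = 3.2/cos44.8° = 4.510 m; N'_4 = 135·cos44.8° − 5·4.510 = 73.2; c'Δl = 4.51; W sinα = 95.1
Σc'Δl = 12.0 kN/m; ΣN' = 358.6 kN/m; ΣW sinα = 205.8 kN/m
Resisting = 12.0 + 358.6·tan21.5° = 12.0 + 141.3 = 153.3 kN/m
FS = 153.3 / 205.8 = 0.745

FS = 0.74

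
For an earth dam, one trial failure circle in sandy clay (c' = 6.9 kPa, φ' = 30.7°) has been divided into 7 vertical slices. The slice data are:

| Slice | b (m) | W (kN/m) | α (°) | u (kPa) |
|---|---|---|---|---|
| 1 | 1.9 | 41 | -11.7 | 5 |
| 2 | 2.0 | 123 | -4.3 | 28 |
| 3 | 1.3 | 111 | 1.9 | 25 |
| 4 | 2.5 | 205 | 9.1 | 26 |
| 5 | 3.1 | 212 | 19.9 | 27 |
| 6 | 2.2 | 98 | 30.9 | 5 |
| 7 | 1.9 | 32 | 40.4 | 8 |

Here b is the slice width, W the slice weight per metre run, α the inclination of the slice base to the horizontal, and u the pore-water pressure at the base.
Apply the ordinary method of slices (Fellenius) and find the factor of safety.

FS = 2.52

Ordinary method of slices: FS = Σ[c'·Δl_i + (W_i cosα_i − u_i·Δl_i)·tanφ'] / Σ W_i sinα_i, with Δl_i = b_i / cosα_i.
Slice 1: Δl = 1.9/cos(-11.7°) = 1.940 m; N'_1 = 41·cos(-11.7°) − 5·1.940 = 30.4; c'Δl = 13.39; W sinα = -8.3
Slice 2: Δl = 2.0/cos(-4.3°) = 2.006 m; N'_2 = 123·cos(-4.3°) − 28·2.006 = 66.5; c'Δl = 13.84; W sinα = -9.2
Slice 3: Δl = 1.3/cos1.9° = 1.301 m; N'_3 = 111·cos1.9° − 25·1.301 = 78.4; c'Δl = 8.97; W sinα = 3.7
Slice 4: Δl = 2.5/cos9.1° = 2.532 m; N'_4 = 205·cos9.1° − 26·2.532 = 136.6; c'Δl = 17.47; W sinα = 32.4
Slice 5: Δl = 3.1/cos19.9° = 3.297 m; N'_5 = 212·cos19.9° − 27·3.297 = 110.3; c'Δl = 22.75; W sinα = 72.2
Slice 6: Δl = 2.2/cos30.9° = 2.564 m; N'_6 = 98·cos30.9° − 5·2.564 = 71.3; c'Δl = 17.69; W sinα = 50.3
Slice 7: Δl = 1.9/cos40.4° = 2.495 m; N'_7 = 32·cos40.4° − 8·2.495 = 4.4; c'Δl = 17.22; W sinα = 20.7
Σc'Δl = 111.3 kN/m; ΣN' = 498.0 kN/m; ΣW sinα = 161.8 kN/m
Resisting = 111.3 + 498.0·tan30.7° = 111.3 + 295.7 = 407.0 kN/m
FS = 407.0 / 161.8 = 2.516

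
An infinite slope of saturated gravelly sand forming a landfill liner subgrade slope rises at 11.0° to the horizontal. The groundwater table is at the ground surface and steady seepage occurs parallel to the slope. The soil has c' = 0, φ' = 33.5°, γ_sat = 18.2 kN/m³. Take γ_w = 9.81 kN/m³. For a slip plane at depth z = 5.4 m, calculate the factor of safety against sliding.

FS = 1.57

With seepage parallel to the slope and the water table at the surface, the effective normal stress on the slip plane uses the buoyant unit weight γ' = γ_sat − γ_w while the driving shear stress uses γ_sat:
FS = [c' + γ' z cos²β tanφ'] / [γ_sat z sinβ cosβ]
(For c' = 0 this reduces to FS = (γ'/γ_sat)·tanφ'/tanβ.)
γ' = 18.2 − 9.81 = 8.39 kN/m³
Numerator = 0.0 + 8.39·5.4·cos²11.0°·tan33.5° = 0.0 + 8.39·5.4·0.9636·0.6619 = 28.896 kPa
Denominator = 18.2·5.4·sin11.0°·cos11.0° = 18.2·5.4·0.1908·0.9816 = 18.408 kPa
FS = 28.896 / 18.408 = 1.570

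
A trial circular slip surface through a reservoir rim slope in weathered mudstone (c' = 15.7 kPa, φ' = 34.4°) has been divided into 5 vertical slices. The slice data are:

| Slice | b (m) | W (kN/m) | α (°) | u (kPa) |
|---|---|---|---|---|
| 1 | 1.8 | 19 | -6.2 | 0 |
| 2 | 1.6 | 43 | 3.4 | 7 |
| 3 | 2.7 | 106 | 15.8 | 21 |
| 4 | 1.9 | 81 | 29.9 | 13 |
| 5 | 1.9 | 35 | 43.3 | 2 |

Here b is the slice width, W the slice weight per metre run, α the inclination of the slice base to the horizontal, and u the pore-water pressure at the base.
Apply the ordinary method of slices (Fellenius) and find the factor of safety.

FS = 2.98

Ordinary method of slices: FS = Σ[c'·Δl_i + (W_i cosα_i − u_i·Δl_i)·tanφ'] / Σ W_i sinα_i, with Δl_i = b_i / cosα_i.
Slice 1: Δl = 1.8/cos(-6.2°) = 1.811 m; N'_1 = 19·cos(-6.2°) − 0·1.811 = 18.9; c'Δl = 28.43; W sinα = -2.1
Slice 2: Δl = 1.6/cos3.4° = 1.603 m; N'_2 = 43·cos3.4° − 7·1.603 = 31.7; c'Δl = 25.16; W sinα = 2.6
Slice 3: Δl = 2.7/cos15.8° = 2.806 m; N'_3 = 106·cos15.8° − 21·2.806 = 43.1; c'Δl = 44.05; W sinα = 28.9
Slice 4: Δl = 1.9/cos29.9° = 2.192 m; N'_4 = 81·cos29.9° − 13·2.192 = 41.7; c'Δl = 34.41; W sinα = 40.4
Slice 5: Δl = 1.9/cos43.3° = 2.611 m; N'_5 = 35·cos43.3° − 2·2.611 = 20.3; c'Δl = 40.99; W sinα = 24.0
Σc'Δl = 173.0 kN/m; ΣN' = 155.6 kN/m; ΣW sinα = 93.7 kN/m
Resisting = 173.0 + 155.6·tan34.4° = 173.0 + 106.6 = 279.6 kN/m
FS = 279.6 / 93.7 = 2.983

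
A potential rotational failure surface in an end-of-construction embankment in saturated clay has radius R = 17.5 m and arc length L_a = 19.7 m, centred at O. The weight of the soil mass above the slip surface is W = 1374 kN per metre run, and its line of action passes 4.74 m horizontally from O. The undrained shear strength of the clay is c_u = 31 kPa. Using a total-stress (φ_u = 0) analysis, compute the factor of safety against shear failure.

FS = 1.64

Taking moments about the centre O, the resisting moment is provided by the undrained shear strength acting along the arc:
M_R = c_u·L_a·R = 31·19.70·17.5 = 10687.2 kN·m/m
M_D = W·d = 1374·4.74 = 6512.8 kN·m/m
FS = M_R / M_D = 10687.2 / 6512.8 = 1.641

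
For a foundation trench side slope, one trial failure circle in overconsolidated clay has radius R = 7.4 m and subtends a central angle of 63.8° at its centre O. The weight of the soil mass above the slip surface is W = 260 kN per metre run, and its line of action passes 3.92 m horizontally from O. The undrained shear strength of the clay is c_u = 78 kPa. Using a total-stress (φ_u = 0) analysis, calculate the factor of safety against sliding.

Taking moments about the centre O, the resisting moment is provided by the undrained shear strength acting along the arc:
Arc length L_a = R·θ = 7.4·(63.8°·π/180) = 7.4·1.1135 = 8.24 m
M_R = c_u·L_a·R = 78·8.24·7.4 = 4756.2 kN·m/m
M_D = W·d = 260·3.92 = 1019.2 kN·m/m
FS = M_R / M_D = 4756.2 / 1019.2 = 4.667

FS = 4.67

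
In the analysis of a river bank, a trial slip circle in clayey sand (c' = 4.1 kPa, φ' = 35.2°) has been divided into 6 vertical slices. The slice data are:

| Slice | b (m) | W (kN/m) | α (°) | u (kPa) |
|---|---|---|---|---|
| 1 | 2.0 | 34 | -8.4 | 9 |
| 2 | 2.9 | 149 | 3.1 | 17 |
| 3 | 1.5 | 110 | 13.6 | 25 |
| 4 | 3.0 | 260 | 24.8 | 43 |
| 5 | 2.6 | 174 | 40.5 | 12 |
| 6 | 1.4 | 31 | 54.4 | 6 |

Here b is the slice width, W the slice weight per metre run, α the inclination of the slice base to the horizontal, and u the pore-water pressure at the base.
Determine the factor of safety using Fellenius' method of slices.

Ordinary method of slices: FS = Σ[c'·Δl_i + (W_i cosα_i − u_i·Δl_i)·tanφ'] / Σ W_i sinα_i, with Δl_i = b_i / cosα_i.
Slice 1: Δl = 2.0/cos(-8.4°) = 2.022 m; N'_1 = 34·cos(-8.4°) − 9·2.022 = 15.4; c'Δl = 8.29; W sinα = -5.0
Slice 2: Δl = 2.9/cos3.1° = 2.904 m; N'_2 = 149·cos3.1° − 17·2.904 = 99.4; c'Δl = 11.91; W sinα = 8.1
Slice 3: Δl = 1.5/cos13.6° = 1.543 m; N'_3 = 110·cos13.6° − 25·1.543 = 68.3; c'Δl = 6.33; W sinα = 25.9
Slice 4: Δl = 3.0/cos24.8° = 3.305 m; N'_4 = 260·cos24.8° − 43·3.305 = 93.9; c'Δl = 13.55; W sinα = 109.1
Slice 5: Δl = 2.6/cos40.5° = 3.419 m; N'_5 = 174·cos40.5° − 12·3.419 = 91.3; c'Δl = 14.02; W sinα = 113.0
Slice 6: Δl = 1.4/cos54.4° = 2.405 m; N'_6 = 31·cos54.4° − 6·2.405 = 3.6; c'Δl = 9.86; W sinα = 25.2
Σc'Δl = 64.0 kN/m; ΣN' = 372.0 kN/m; ΣW sinα = 276.2 kN/m
Resisting = 64.0 + 372.0·tan35.2° = 64.0 + 262.4 = 326.4 kN/m
FS = 326.4 / 276.2 = 1.182

FS = 1.18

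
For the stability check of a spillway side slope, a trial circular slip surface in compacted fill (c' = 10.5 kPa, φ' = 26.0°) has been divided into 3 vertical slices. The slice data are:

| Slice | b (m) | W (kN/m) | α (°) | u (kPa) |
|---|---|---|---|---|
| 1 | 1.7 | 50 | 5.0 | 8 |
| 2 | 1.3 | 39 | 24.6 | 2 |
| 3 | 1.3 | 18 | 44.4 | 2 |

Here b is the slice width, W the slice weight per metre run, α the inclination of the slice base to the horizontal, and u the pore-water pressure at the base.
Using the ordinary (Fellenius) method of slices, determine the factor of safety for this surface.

FS = 2.71

Ordinary method of slices: FS = Σ[c'·Δl_i + (W_i cosα_i − u_i·Δl_i)·tanφ'] / Σ W_i sinα_i, with Δl_i = b_i / cosα_i.
Slice 1: Δl = 1.7/cos5.0° = 1.706 m; N'_1 = 50·cos5.0° − 8·1.706 = 36.2; c'Δl = 17.92; W sinα = 4.4
Slice 2: Δl = 1.3/cos24.6° = 1.430 m; N'_2 = 39·cos24.6° − 2·1.430 = 32.6; c'Δl = 15.01; W sinα = 16.2
Slice 3: Δl = 1.3/cos44.4° = 1.820 m; N'_3 = 18·cos44.4° − 2·1.820 = 9.2; c'Δl = 19.10; W sinα = 12.6
Σc'Δl = 52.0 kN/m; ΣN' = 78.0 kN/m; ΣW sinα = 33.2 kN/m
Resisting = 52.0 + 78.0·tan26.0° = 52.0 + 38.0 = 90.1 kN/m
FS = 90.1 / 33.2 = 2.714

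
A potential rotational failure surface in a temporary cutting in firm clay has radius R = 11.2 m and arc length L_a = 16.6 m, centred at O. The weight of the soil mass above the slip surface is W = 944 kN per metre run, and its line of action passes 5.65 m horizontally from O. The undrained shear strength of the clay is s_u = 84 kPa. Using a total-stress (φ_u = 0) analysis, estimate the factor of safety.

FS = 2.93

Taking moments about the centre O, the resisting moment is provided by the undrained shear strength acting along the arc:
M_R = s_u·L_a·R = 84·16.60·11.2 = 15617.3 kN·m/m
M_D = W·d = 944·5.65 = 5333.6 kN·m/m
FS = M_R / M_D = 15617.3 / 5333.6 = 2.928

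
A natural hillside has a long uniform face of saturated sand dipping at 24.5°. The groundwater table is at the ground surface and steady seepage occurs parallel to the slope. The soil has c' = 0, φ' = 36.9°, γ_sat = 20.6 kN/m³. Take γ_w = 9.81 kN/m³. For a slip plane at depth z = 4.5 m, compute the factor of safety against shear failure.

With seepage parallel to the slope and the water table at the surface, the effective normal stress on the slip plane uses the buoyant unit weight γ' = γ_sat − γ_w while the driving shear stress uses γ_sat:
FS = [c' + γ' z cos²β tanφ'] / [γ_sat z sinβ cosβ]
(For c' = 0 this reduces to FS = (γ'/γ_sat)·tanφ'/tanβ.)
γ' = 20.6 − 9.81 = 10.79 kN/m³
Numerator = 0.0 + 10.79·4.5·cos²24.5°·tan36.9° = 0.0 + 10.79·4.5·0.8280·0.7508 = 30.187 kPa
Denominator = 20.6·4.5·sin24.5°·cos24.5° = 20.6·4.5·0.4147·0.9100 = 34.981 kPa
FS = 30.187 / 34.981 = 0.863

FS = 0.86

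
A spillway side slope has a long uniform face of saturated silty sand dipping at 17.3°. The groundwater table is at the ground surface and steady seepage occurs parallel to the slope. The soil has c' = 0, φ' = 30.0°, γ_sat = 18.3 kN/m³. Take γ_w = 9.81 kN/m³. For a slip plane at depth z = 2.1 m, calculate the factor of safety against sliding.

With seepage parallel to the slope and the water table at the surface, the effective normal stress on the slip plane uses the buoyant unit weight γ' = γ_sat − γ_w while the driving shear stress uses γ_sat:
FS = [c' + γ' z cos²β tanφ'] / [γ_sat z sinβ cosβ]
(For c' = 0 this reduces to FS = (γ'/γ_sat)·tanφ'/tanβ.)
γ' = 18.3 − 9.81 = 8.49 kN/m³
Numerator = 0.0 + 8.49·2.1·cos²17.3°·tan30.0° = 0.0 + 8.49·2.1·0.9116·0.5774 = 9.383 kPa
Denominator = 18.3·2.1·sin17.3°·cos17.3° = 18.3·2.1·0.2974·0.9548 = 10.911 kPa
FS = 9.383 / 10.911 = 0.860

FS = 0.86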